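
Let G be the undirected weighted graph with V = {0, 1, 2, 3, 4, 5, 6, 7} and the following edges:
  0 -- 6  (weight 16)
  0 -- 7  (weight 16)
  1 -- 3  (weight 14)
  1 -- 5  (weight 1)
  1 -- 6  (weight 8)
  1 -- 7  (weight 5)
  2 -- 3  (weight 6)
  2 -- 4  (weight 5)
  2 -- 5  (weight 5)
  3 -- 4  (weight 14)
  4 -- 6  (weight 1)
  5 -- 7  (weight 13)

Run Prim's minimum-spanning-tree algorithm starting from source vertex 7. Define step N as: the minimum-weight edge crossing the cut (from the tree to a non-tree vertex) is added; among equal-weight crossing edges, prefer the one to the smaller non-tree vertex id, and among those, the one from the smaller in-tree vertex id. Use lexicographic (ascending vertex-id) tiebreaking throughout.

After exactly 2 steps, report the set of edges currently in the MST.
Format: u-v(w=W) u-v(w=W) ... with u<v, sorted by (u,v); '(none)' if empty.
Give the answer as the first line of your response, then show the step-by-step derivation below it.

1-5(w=1) 1-7(w=5)

step 1: add edge 1-7 (w=5); MST = {1-7(w=5)}
step 2: add edge 1-5 (w=1); MST = {1-5(w=1) 1-7(w=5)}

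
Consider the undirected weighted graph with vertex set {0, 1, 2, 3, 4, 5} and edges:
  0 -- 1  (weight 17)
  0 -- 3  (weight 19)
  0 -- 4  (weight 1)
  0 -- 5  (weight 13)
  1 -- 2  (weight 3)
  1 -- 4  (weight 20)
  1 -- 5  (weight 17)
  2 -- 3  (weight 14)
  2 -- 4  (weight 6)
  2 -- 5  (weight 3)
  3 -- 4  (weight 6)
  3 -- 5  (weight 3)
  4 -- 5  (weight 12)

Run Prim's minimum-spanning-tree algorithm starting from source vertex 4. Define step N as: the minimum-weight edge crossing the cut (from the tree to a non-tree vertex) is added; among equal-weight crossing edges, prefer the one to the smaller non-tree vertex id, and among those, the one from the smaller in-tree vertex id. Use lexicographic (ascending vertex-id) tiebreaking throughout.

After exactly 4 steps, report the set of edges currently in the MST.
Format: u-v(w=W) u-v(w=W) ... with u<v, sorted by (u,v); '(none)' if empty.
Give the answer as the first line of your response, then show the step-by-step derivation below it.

0-4(w=1) 1-2(w=3) 2-4(w=6) 2-5(w=3)

step 1: add edge 0-4 (w=1); MST = {0-4(w=1)}
step 2: add edge 2-4 (w=6); MST = {0-4(w=1) 2-4(w=6)}
step 3: add edge 1-2 (w=3); MST = {0-4(w=1) 1-2(w=3) 2-4(w=6)}
step 4: add edge 2-5 (w=3); MST = {0-4(w=1) 1-2(w=3) 2-4(w=6) 2-5(w=3)}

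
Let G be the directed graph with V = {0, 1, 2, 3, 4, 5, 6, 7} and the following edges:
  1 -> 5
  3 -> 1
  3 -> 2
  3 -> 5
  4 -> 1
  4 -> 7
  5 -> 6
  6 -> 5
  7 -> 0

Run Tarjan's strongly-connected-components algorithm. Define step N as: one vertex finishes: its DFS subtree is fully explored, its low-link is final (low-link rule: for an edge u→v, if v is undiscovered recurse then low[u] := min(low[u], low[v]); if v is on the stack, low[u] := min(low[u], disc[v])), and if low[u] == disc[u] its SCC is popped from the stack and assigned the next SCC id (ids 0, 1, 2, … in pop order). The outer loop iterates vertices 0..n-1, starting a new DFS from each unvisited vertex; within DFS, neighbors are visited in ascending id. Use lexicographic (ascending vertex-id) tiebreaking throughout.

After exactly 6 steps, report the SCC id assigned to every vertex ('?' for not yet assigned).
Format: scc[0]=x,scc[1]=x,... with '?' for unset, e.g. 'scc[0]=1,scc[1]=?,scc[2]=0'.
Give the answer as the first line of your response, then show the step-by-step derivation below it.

scc[0]=0,scc[1]=2,scc[2]=3,scc[3]=4,scc[4]=?,scc[5]=1,scc[6]=1,scc[7]=?

step 1: low=(low[0]=0,low[1]=?,low[2]=?,low[3]=?,low[4]=?,low[5]=?,low[6]=?,low[7]=?); scc=(scc[0]=0,scc[1]=?,scc[2]=?,scc[3]=?,scc[4]=?,scc[5]=?,scc[6]=?,scc[7]=?)
step 2: low=(low[0]=0,low[1]=1,low[2]=?,low[3]=?,low[4]=?,low[5]=2,low[6]=2,low[7]=?); scc=(scc[0]=0,scc[1]=?,scc[2]=?,scc[3]=?,scc[4]=?,scc[5]=?,scc[6]=?,scc[7]=?)
step 3: low=(low[0]=0,low[1]=1,low[2]=?,low[3]=?,low[4]=?,low[5]=2,low[6]=2,low[7]=?); scc=(scc[0]=0,scc[1]=?,scc[2]=?,scc[3]=?,scc[4]=?,scc[5]=1,scc[6]=1,scc[7]=?)
step 4: low=(low[0]=0,low[1]=1,low[2]=?,low[3]=?,low[4]=?,low[5]=2,low[6]=2,low[7]=?); scc=(scc[0]=0,scc[1]=2,scc[2]=?,scc[3]=?,scc[4]=?,scc[5]=1,scc[6]=1,scc[7]=?)
step 5: low=(low[0]=0,low[1]=1,low[2]=4,low[3]=?,low[4]=?,low[5]=2,low[6]=2,low[7]=?); scc=(scc[0]=0,scc[1]=2,scc[2]=3,scc[3]=?,scc[4]=?,scc[5]=1,scc[6]=1,scc[7]=?)
step 6: low=(low[0]=0,low[1]=1,low[2]=4,low[3]=5,low[4]=?,low[5]=2,low[6]=2,low[7]=?); scc=(scc[0]=0,scc[1]=2,scc[2]=3,scc[3]=4,scc[4]=?,scc[5]=1,scc[6]=1,scc[7]=?)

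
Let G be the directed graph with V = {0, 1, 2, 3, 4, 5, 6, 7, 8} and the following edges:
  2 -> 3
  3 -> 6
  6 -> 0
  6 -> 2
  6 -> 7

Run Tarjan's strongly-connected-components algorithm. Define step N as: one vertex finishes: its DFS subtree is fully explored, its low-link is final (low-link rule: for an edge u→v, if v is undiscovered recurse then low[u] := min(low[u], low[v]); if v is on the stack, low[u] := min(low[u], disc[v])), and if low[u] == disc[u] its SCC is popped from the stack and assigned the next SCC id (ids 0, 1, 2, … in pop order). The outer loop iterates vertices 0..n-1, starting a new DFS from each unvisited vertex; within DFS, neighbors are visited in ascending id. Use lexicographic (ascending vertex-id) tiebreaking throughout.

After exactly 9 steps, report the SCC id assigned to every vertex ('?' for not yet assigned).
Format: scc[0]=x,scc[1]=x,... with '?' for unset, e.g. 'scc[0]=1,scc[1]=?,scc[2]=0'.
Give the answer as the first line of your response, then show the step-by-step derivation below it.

scc[0]=0,scc[1]=1,scc[2]=3,scc[3]=3,scc[4]=4,scc[5]=5,scc[6]=3,scc[7]=2,scc[8]=6

step 1: low=(low[0]=0,low[1]=?,low[2]=?,low[3]=?,low[4]=?,low[5]=?,low[6]=?,low[7]=?,low[8]=?); scc=(scc[0]=0,scc[1]=?,scc[2]=?,scc[3]=?,scc[4]=?,scc[5]=?,scc[6]=?,scc[7]=?,scc[8]=?)
step 2: low=(low[0]=0,low[1]=1,low[2]=?,low[3]=?,low[4]=?,low[5]=?,low[6]=?,low[7]=?,low[8]=?); scc=(scc[0]=0,scc[1]=1,scc[2]=?,scc[3]=?,scc[4]=?,scc[5]=?,scc[6]=?,scc[7]=?,scc[8]=?)
step 3: low=(low[0]=0,low[1]=1,low[2]=2,low[3]=3,low[4]=?,low[5]=?,low[6]=2,low[7]=5,low[8]=?); scc=(scc[0]=0,scc[1]=1,scc[2]=?,scc[3]=?,scc[4]=?,scc[5]=?,scc[6]=?,scc[7]=2,scc[8]=?)
step 4: low=(low[0]=0,low[1]=1,low[2]=2,low[3]=3,low[4]=?,low[5]=?,low[6]=2,low[7]=5,low[8]=?); scc=(scc[0]=0,scc[1]=1,scc[2]=?,scc[3]=?,scc[4]=?,scc[5]=?,scc[6]=?,scc[7]=2,scc[8]=?)
step 5: low=(low[0]=0,low[1]=1,low[2]=2,low[3]=2,low[4]=?,low[5]=?,low[6]=2,low[7]=5,low[8]=?); scc=(scc[0]=0,scc[1]=1,scc[2]=?,scc[3]=?,scc[4]=?,scc[5]=?,scc[6]=?,scc[7]=2,scc[8]=?)
step 6: low=(low[0]=0,low[1]=1,low[2]=2,low[3]=2,low[4]=?,low[5]=?,low[6]=2,low[7]=5,low[8]=?); scc=(scc[0]=0,scc[1]=1,scc[2]=3,scc[3]=3,scc[4]=?,scc[5]=?,scc[6]=3,scc[7]=2,scc[8]=?)
step 7: low=(low[0]=0,low[1]=1,low[2]=2,low[3]=2,low[4]=6,low[5]=?,low[6]=2,low[7]=5,low[8]=?); scc=(scc[0]=0,scc[1]=1,scc[2]=3,scc[3]=3,scc[4]=4,scc[5]=?,scc[6]=3,scc[7]=2,scc[8]=?)
step 8: low=(low[0]=0,low[1]=1,low[2]=2,low[3]=2,low[4]=6,low[5]=7,low[6]=2,low[7]=5,low[8]=?); scc=(scc[0]=0,scc[1]=1,scc[2]=3,scc[3]=3,scc[4]=4,scc[5]=5,scc[6]=3,scc[7]=2,scc[8]=?)
step 9: low=(low[0]=0,low[1]=1,low[2]=2,low[3]=2,low[4]=6,low[5]=7,low[6]=2,low[7]=5,low[8]=8); scc=(scc[0]=0,scc[1]=1,scc[2]=3,scc[3]=3,scc[4]=4,scc[5]=5,scc[6]=3,scc[7]=2,scc[8]=6)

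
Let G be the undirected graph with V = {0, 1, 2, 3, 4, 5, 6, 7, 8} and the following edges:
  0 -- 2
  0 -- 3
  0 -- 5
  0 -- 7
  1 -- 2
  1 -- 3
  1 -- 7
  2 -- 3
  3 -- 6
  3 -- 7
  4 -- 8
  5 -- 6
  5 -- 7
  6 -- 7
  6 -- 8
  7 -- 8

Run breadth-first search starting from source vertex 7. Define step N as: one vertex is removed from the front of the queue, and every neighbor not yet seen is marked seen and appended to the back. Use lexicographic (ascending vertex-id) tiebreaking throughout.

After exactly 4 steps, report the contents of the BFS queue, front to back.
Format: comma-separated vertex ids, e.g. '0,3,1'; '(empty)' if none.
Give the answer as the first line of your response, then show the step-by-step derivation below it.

5,6,8,2

step 1: dequeue 7; queue=[0,1,3,5,6,8]; order=7
step 2: dequeue 0; queue=[1,3,5,6,8,2]; order=7,0
step 3: dequeue 1; queue=[3,5,6,8,2]; order=7,0,1
step 4: dequeue 3; queue=[5,6,8,2]; order=7,0,1,3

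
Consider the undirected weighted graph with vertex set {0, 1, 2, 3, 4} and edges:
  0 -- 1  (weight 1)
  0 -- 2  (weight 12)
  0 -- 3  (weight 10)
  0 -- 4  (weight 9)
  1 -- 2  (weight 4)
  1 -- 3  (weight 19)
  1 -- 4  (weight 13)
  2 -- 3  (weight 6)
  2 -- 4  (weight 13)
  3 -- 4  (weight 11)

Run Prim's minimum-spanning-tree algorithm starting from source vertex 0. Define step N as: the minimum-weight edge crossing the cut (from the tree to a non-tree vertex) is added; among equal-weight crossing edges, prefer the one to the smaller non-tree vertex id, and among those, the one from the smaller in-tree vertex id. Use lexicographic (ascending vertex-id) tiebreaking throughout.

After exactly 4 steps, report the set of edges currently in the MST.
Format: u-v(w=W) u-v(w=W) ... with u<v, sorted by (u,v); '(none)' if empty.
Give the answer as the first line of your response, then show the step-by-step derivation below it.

0-1(w=1) 0-4(w=9) 1-2(w=4) 2-3(w=6)

step 1: add edge 0-1 (w=1); MST = {0-1(w=1)}
step 2: add edge 1-2 (w=4); MST = {0-1(w=1) 1-2(w=4)}
step 3: add edge 2-3 (w=6); MST = {0-1(w=1) 1-2(w=4) 2-3(w=6)}
step 4: add edge 0-4 (w=9); MST = {0-1(w=1) 0-4(w=9) 1-2(w=4) 2-3(w=6)}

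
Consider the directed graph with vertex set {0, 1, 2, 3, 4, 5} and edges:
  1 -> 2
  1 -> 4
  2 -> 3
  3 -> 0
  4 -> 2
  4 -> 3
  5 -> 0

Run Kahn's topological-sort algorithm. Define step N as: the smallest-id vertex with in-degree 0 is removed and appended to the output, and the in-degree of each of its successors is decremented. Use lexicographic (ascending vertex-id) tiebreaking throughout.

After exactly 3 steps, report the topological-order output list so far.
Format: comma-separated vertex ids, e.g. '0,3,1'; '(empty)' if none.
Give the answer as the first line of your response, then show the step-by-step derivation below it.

1,4,2

step 1: output 1; order=[1]; indeg=(2,0,1,2,0,0)
step 2: output 4; order=[1,4]; indeg=(2,0,0,1,0,0)
step 3: output 2; order=[1,4,2]; indeg=(2,0,0,0,0,0)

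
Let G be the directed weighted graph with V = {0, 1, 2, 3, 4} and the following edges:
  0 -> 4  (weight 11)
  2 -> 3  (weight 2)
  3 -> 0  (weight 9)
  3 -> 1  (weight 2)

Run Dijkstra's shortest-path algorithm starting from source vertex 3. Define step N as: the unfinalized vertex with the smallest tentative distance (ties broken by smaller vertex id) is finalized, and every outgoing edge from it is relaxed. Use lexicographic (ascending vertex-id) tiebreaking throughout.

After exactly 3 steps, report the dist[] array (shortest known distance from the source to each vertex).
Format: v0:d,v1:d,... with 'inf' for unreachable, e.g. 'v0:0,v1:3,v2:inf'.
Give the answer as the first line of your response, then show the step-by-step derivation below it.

v0:9,v1:2,v2:inf,v3:0,v4:20

step 1: dist = v0:9,v1:2,v2:inf,v3:0,v4:inf
step 2: dist = v0:9,v1:2,v2:inf,v3:0,v4:inf
step 3: dist = v0:9,v1:2,v2:inf,v3:0,v4:20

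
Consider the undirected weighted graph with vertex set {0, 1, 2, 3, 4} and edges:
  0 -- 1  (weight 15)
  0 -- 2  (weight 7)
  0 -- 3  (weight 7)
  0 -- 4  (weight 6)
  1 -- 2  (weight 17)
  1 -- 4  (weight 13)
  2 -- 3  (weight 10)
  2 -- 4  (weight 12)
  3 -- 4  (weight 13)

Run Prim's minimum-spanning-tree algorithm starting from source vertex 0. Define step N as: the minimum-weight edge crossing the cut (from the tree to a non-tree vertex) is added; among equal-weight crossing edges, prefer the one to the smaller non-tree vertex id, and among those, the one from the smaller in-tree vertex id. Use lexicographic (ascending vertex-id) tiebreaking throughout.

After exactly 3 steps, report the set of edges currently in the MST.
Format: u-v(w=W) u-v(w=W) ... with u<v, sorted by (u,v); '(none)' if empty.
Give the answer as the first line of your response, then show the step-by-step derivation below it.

0-2(w=7) 0-3(w=7) 0-4(w=6)

step 1: add edge 0-4 (w=6); MST = {0-4(w=6)}
step 2: add edge 0-2 (w=7); MST = {0-2(w=7) 0-4(w=6)}
step 3: add edge 0-3 (w=7); MST = {0-2(w=7) 0-3(w=7) 0-4(w=6)}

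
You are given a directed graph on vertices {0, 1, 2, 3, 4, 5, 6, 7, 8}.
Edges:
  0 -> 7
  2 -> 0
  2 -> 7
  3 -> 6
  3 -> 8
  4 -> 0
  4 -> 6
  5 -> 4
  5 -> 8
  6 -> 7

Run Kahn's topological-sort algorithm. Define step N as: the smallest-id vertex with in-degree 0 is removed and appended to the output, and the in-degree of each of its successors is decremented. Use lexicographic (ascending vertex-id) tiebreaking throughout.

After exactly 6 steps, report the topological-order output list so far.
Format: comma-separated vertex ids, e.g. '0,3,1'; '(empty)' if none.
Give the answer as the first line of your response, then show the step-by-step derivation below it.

1,2,3,5,4,0

step 1: output 1; order=[1]; indeg=(2,0,0,0,1,0,2,3,2)
step 2: output 2; order=[1,2]; indeg=(1,0,0,0,1,0,2,2,2)
step 3: output 3; order=[1,2,3]; indeg=(1,0,0,0,1,0,1,2,1)
step 4: output 5; order=[1,2,3,5]; indeg=(1,0,0,0,0,0,1,2,0)
step 5: output 4; order=[1,2,3,5,4]; indeg=(0,0,0,0,0,0,0,2,0)
step 6: output 0; order=[1,2,3,5,4,0]; indeg=(0,0,0,0,0,0,0,1,0)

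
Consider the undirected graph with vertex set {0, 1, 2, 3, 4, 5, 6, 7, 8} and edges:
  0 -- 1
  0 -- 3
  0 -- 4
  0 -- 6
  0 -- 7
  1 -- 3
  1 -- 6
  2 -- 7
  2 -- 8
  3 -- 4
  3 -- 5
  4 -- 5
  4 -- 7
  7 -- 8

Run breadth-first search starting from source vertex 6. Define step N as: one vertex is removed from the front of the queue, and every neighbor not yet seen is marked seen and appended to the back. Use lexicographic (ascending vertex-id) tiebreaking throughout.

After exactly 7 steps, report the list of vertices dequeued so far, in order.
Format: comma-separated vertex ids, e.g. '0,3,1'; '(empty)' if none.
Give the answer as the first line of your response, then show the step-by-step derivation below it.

6,0,1,3,4,7,5

step 1: dequeue 6; queue=[0,1]; order=6
step 2: dequeue 0; queue=[1,3,4,7]; order=6,0
step 3: dequeue 1; queue=[3,4,7]; order=6,0,1
step 4: dequeue 3; queue=[4,7,5]; order=6,0,1,3
step 5: dequeue 4; queue=[7,5]; order=6,0,1,3,4
step 6: dequeue 7; queue=[5,2,8]; order=6,0,1,3,4,7
step 7: dequeue 5; queue=[2,8]; order=6,0,1,3,4,7,5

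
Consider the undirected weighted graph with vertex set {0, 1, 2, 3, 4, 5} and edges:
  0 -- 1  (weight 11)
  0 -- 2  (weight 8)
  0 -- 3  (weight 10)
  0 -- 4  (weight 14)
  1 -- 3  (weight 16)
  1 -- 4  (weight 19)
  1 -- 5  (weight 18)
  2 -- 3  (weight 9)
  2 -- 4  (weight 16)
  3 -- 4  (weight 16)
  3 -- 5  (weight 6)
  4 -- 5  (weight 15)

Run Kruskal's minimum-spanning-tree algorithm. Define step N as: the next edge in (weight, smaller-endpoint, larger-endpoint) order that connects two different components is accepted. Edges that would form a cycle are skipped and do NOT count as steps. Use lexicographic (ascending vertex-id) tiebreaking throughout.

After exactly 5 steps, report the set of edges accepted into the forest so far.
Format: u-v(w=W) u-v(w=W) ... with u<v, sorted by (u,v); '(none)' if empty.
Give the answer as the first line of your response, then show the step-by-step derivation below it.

0-1(w=11) 0-2(w=8) 0-4(w=14) 2-3(w=9) 3-5(w=6)

step 1: add edge 3-5 (w=6); MST = {3-5(w=6)}
step 2: add edge 0-2 (w=8); MST = {0-2(w=8) 3-5(w=6)}
step 3: add edge 2-3 (w=9); MST = {0-2(w=8) 2-3(w=9) 3-5(w=6)}
step 4: add edge 0-1 (w=11); MST = {0-1(w=11) 0-2(w=8) 2-3(w=9) 3-5(w=6)}
step 5: add edge 0-4 (w=14); MST = {0-1(w=11) 0-2(w=8) 0-4(w=14) 2-3(w=9) 3-5(w=6)}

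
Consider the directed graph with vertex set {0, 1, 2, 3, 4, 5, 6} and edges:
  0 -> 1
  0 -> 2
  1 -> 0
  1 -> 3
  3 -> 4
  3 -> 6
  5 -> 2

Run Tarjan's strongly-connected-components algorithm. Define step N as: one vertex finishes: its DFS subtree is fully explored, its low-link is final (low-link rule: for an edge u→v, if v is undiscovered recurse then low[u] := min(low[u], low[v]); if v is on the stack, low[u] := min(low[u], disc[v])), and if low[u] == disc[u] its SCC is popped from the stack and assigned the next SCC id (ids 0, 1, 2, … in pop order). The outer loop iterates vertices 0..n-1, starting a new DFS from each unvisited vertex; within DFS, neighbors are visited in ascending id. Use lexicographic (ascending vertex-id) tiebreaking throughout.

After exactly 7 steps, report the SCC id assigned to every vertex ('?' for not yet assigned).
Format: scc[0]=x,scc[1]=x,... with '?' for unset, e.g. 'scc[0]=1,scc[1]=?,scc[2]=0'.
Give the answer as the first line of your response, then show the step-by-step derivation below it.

scc[0]=4,scc[1]=4,scc[2]=3,scc[3]=2,scc[4]=0,scc[5]=5,scc[6]=1

step 1: low=(low[0]=0,low[1]=0,low[2]=?,low[3]=2,low[4]=3,low[5]=?,low[6]=?); scc=(scc[0]=?,scc[1]=?,scc[2]=?,scc[3]=?,scc[4]=0,scc[5]=?,scc[6]=?)
step 2: low=(low[0]=0,low[1]=0,low[2]=?,low[3]=2,low[4]=3,low[5]=?,low[6]=4); scc=(scc[0]=?,scc[1]=?,scc[2]=?,scc[3]=?,scc[4]=0,scc[5]=?,scc[6]=1)
step 3: low=(low[0]=0,low[1]=0,low[2]=?,low[3]=2,low[4]=3,low[5]=?,low[6]=4); scc=(scc[0]=?,scc[1]=?,scc[2]=?,scc[3]=2,scc[4]=0,scc[5]=?,scc[6]=1)
step 4: low=(low[0]=0,low[1]=0,low[2]=?,low[3]=2,low[4]=3,low[5]=?,low[6]=4); scc=(scc[0]=?,scc[1]=?,scc[2]=?,scc[3]=2,scc[4]=0,scc[5]=?,scc[6]=1)
step 5: low=(low[0]=0,low[1]=0,low[2]=5,low[3]=2,low[4]=3,low[5]=?,low[6]=4); scc=(scc[0]=?,scc[1]=?,scc[2]=3,scc[3]=2,scc[4]=0,scc[5]=?,scc[6]=1)
step 6: low=(low[0]=0,low[1]=0,low[2]=5,low[3]=2,low[4]=3,low[5]=?,low[6]=4); scc=(scc[0]=4,scc[1]=4,scc[2]=3,scc[3]=2,scc[4]=0,scc[5]=?,scc[6]=1)
step 7: low=(low[0]=0,low[1]=0,low[2]=5,low[3]=2,low[4]=3,low[5]=6,low[6]=4); scc=(scc[0]=4,scc[1]=4,scc[2]=3,scc[3]=2,scc[4]=0,scc[5]=5,scc[6]=1)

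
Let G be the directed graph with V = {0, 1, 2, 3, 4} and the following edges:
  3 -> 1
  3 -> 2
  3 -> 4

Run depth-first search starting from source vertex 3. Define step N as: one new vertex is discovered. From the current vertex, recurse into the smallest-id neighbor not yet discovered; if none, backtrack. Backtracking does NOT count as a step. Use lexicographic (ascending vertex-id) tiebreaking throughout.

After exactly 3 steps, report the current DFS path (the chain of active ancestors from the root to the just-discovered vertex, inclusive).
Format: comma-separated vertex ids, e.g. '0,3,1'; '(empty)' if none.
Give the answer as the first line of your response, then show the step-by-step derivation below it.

3,2

step 1: discover 3; path=3; order=3
step 2: discover 1; path=3>1; order=3,1
step 3: discover 2; path=3>2; order=3,1,2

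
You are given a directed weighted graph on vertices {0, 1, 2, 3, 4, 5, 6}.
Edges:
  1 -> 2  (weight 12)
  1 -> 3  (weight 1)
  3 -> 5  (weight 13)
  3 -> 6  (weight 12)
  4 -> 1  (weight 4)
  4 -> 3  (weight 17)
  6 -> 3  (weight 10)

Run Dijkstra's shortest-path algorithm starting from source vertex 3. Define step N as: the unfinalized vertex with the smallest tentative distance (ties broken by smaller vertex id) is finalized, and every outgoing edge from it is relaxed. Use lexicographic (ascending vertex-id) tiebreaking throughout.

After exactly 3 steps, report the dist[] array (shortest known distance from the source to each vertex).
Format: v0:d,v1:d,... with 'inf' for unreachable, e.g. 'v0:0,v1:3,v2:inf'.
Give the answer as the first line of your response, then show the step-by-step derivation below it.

v0:inf,v1:inf,v2:inf,v3:0,v4:inf,v5:13,v6:12

step 1: dist = v0:inf,v1:inf,v2:inf,v3:0,v4:inf,v5:13,v6:12
step 2: dist = v0:inf,v1:inf,v2:inf,v3:0,v4:inf,v5:13,v6:12
step 3: dist = v0:inf,v1:inf,v2:inf,v3:0,v4:inf,v5:13,v6:12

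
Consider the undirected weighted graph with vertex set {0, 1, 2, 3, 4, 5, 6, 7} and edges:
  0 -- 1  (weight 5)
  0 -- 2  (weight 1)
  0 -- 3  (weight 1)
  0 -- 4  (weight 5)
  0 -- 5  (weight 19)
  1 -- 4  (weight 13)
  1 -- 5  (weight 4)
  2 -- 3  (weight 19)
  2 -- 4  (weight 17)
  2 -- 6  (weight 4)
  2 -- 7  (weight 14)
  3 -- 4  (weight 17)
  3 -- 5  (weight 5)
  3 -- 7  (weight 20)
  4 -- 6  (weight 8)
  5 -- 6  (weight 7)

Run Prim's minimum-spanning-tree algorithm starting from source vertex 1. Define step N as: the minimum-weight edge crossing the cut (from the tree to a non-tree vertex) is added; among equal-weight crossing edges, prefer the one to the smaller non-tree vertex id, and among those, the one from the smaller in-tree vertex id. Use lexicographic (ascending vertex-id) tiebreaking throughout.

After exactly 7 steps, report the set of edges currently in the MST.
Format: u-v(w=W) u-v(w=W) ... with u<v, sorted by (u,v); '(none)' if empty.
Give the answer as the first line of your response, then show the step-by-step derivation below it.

0-1(w=5) 0-2(w=1) 0-3(w=1) 0-4(w=5) 1-5(w=4) 2-6(w=4) 2-7(w=14)

step 1: add edge 1-5 (w=4); MST = {1-5(w=4)}
step 2: add edge 0-1 (w=5); MST = {0-1(w=5) 1-5(w=4)}
step 3: add edge 0-2 (w=1); MST = {0-1(w=5) 0-2(w=1) 1-5(w=4)}
step 4: add edge 0-3 (w=1); MST = {0-1(w=5) 0-2(w=1) 0-3(w=1) 1-5(w=4)}
step 5: add edge 2-6 (w=4); MST = {0-1(w=5) 0-2(w=1) 0-3(w=1) 1-5(w=4) 2-6(w=4)}
step 6: add edge 0-4 (w=5); MST = {0-1(w=5) 0-2(w=1) 0-3(w=1) 0-4(w=5) 1-5(w=4) 2-6(w=4)}
step 7: add edge 2-7 (w=14); MST = {0-1(w=5) 0-2(w=1) 0-3(w=1) 0-4(w=5) 1-5(w=4) 2-6(w=4) 2-7(w=14)}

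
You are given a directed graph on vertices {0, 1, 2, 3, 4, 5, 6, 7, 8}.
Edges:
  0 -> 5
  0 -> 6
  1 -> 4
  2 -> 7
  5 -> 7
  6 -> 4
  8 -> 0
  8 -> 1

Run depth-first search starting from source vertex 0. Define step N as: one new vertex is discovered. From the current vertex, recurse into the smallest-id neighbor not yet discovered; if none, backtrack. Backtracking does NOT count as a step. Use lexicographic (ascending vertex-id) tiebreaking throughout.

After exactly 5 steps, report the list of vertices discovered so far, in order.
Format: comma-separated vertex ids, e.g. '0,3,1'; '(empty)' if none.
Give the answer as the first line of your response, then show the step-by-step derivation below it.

0,5,7,6,4

step 1: discover 0; path=0; order=0
step 2: discover 5; path=0>5; order=0,5
step 3: discover 7; path=0>5>7; order=0,5,7
step 4: discover 6; path=0>6; order=0,5,7,6
step 5: discover 4; path=0>6>4; order=0,5,7,6,4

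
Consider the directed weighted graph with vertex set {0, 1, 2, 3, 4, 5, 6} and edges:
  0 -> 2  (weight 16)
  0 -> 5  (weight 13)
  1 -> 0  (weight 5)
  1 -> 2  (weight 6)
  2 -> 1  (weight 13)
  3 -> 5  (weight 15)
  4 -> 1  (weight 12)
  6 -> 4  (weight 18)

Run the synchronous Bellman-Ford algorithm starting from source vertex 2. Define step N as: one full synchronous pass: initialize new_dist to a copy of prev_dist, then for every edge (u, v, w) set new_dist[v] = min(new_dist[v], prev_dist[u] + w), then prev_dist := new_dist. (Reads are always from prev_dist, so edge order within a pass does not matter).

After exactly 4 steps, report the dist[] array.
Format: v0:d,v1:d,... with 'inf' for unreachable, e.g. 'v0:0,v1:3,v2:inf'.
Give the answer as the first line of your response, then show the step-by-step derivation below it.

v0:18,v1:13,v2:0,v3:inf,v4:inf,v5:31,v6:inf

step 1: dist = v0:inf,v1:13,v2:0,v3:inf,v4:inf,v5:inf,v6:inf
step 2: dist = v0:18,v1:13,v2:0,v3:inf,v4:inf,v5:inf,v6:inf
step 3: dist = v0:18,v1:13,v2:0,v3:inf,v4:inf,v5:31,v6:inf
step 4: dist = v0:18,v1:13,v2:0,v3:inf,v4:inf,v5:31,v6:inf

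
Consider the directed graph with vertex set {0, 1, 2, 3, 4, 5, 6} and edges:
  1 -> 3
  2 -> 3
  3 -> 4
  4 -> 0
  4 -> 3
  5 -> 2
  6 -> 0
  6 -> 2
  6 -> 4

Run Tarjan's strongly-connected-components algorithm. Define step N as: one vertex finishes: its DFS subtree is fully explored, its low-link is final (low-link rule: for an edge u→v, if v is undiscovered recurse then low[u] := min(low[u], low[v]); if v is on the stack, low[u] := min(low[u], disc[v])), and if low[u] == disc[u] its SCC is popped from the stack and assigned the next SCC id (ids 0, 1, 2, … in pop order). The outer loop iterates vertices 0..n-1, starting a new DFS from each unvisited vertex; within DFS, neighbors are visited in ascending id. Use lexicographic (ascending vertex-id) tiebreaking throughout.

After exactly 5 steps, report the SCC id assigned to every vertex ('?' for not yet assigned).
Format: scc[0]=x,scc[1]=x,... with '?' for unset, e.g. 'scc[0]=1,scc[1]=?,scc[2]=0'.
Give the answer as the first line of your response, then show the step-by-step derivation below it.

scc[0]=0,scc[1]=2,scc[2]=3,scc[3]=1,scc[4]=1,scc[5]=?,scc[6]=?

step 1: low=(low[0]=0,low[1]=?,low[2]=?,low[3]=?,low[4]=?,low[5]=?,low[6]=?); scc=(scc[0]=0,scc[1]=?,scc[2]=?,scc[3]=?,scc[4]=?,scc[5]=?,scc[6]=?)
step 2: low=(low[0]=0,low[1]=1,low[2]=?,low[3]=2,low[4]=2,low[5]=?,low[6]=?); scc=(scc[0]=0,scc[1]=?,scc[2]=?,scc[3]=?,scc[4]=?,scc[5]=?,scc[6]=?)
step 3: low=(low[0]=0,low[1]=1,low[2]=?,low[3]=2,low[4]=2,low[5]=?,low[6]=?); scc=(scc[0]=0,scc[1]=?,scc[2]=?,scc[3]=1,scc[4]=1,scc[5]=?,scc[6]=?)
step 4: low=(low[0]=0,low[1]=1,low[2]=?,low[3]=2,low[4]=2,low[5]=?,low[6]=?); scc=(scc[0]=0,scc[1]=2,scc[2]=?,scc[3]=1,scc[4]=1,scc[5]=?,scc[6]=?)
step 5: low=(low[0]=0,low[1]=1,low[2]=4,low[3]=2,low[4]=2,low[5]=?,low[6]=?); scc=(scc[0]=0,scc[1]=2,scc[2]=3,scc[3]=1,scc[4]=1,scc[5]=?,scc[6]=?)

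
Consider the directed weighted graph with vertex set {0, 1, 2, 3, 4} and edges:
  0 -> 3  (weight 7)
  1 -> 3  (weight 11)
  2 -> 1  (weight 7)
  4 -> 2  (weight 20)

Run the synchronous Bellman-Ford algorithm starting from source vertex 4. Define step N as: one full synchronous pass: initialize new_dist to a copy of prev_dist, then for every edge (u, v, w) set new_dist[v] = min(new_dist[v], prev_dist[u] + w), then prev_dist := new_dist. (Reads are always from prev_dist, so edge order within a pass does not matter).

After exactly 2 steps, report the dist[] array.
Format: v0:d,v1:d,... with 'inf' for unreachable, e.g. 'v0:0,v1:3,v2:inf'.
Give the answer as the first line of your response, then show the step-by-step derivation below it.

v0:inf,v1:27,v2:20,v3:inf,v4:0

step 1: dist = v0:inf,v1:inf,v2:20,v3:inf,v4:0
step 2: dist = v0:inf,v1:27,v2:20,v3:inf,v4:0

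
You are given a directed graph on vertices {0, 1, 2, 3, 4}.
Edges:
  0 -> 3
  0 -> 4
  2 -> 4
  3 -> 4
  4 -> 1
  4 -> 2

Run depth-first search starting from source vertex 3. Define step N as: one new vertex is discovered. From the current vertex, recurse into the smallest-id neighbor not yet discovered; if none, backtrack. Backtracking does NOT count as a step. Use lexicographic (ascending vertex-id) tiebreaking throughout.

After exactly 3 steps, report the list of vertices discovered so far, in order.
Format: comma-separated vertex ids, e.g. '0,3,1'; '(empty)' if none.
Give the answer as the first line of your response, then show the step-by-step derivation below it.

3,4,1

step 1: discover 3; path=3; order=3
step 2: discover 4; path=3>4; order=3,4
step 3: discover 1; path=3>4>1; order=3,4,1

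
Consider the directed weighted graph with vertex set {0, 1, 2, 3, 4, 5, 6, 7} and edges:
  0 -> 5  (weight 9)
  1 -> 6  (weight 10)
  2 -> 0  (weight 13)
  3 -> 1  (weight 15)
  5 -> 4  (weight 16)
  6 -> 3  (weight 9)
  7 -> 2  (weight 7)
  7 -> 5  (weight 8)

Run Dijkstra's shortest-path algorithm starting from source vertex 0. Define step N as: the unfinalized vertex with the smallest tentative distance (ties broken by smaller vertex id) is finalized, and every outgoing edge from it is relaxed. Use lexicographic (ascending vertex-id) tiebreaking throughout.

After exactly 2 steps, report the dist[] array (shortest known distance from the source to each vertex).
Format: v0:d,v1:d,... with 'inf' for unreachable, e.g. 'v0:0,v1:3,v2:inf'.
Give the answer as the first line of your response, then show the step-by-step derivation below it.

v0:0,v1:inf,v2:inf,v3:inf,v4:25,v5:9,v6:inf,v7:inf

step 1: dist = v0:0,v1:inf,v2:inf,v3:inf,v4:inf,v5:9,v6:inf,v7:inf
step 2: dist = v0:0,v1:inf,v2:inf,v3:inf,v4:25,v5:9,v6:inf,v7:inf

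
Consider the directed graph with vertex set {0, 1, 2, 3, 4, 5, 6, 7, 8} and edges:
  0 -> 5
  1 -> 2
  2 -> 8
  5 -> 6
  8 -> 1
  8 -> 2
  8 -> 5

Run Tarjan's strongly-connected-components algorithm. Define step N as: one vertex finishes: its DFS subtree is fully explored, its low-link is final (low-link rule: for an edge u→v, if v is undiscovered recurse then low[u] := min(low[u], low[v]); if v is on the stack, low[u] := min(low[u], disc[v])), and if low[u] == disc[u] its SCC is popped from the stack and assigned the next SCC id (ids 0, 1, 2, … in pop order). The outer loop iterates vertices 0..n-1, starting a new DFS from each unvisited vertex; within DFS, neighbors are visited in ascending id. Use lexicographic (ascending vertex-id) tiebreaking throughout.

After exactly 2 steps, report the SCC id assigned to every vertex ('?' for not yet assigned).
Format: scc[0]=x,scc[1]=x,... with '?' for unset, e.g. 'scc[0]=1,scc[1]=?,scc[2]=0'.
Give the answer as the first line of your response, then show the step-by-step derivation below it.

scc[0]=?,scc[1]=?,scc[2]=?,scc[3]=?,scc[4]=?,scc[5]=1,scc[6]=0,scc[7]=?,scc[8]=?

step 1: low=(low[0]=0,low[1]=?,low[2]=?,low[3]=?,low[4]=?,low[5]=1,low[6]=2,low[7]=?,low[8]=?); scc=(scc[0]=?,scc[1]=?,scc[2]=?,scc[3]=?,scc[4]=?,scc[5]=?,scc[6]=0,scc[7]=?,scc[8]=?)
step 2: low=(low[0]=0,low[1]=?,low[2]=?,low[3]=?,low[4]=?,low[5]=1,low[6]=2,low[7]=?,low[8]=?); scc=(scc[0]=?,scc[1]=?,scc[2]=?,scc[3]=?,scc[4]=?,scc[5]=1,scc[6]=0,scc[7]=?,scc[8]=?)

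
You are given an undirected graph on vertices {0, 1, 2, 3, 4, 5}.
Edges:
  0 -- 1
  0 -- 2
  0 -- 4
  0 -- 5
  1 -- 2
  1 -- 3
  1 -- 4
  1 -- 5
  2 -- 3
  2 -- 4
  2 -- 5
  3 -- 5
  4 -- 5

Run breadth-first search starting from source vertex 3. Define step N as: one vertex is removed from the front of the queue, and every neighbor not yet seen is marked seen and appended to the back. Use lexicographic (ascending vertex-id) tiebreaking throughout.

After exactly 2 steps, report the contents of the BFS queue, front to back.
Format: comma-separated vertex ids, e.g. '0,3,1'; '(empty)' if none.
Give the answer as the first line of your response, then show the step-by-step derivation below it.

2,5,0,4

step 1: dequeue 3; queue=[1,2,5]; order=3
step 2: dequeue 1; queue=[2,5,0,4]; order=3,1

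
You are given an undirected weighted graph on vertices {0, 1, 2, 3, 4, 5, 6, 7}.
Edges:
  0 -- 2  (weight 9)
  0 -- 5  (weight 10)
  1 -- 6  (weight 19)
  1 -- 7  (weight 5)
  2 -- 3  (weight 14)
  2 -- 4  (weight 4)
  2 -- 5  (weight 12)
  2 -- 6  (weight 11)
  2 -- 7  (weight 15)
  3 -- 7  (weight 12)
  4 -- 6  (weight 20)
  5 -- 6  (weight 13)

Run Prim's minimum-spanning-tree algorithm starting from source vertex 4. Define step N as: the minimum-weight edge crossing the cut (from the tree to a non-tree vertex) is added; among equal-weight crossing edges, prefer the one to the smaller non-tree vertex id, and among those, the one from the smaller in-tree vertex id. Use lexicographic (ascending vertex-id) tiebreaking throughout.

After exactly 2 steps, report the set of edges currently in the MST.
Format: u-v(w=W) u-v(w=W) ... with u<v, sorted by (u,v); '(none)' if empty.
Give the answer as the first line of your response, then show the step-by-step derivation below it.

0-2(w=9) 2-4(w=4)

step 1: add edge 2-4 (w=4); MST = {2-4(w=4)}
step 2: add edge 0-2 (w=9); MST = {0-2(w=9) 2-4(w=4)}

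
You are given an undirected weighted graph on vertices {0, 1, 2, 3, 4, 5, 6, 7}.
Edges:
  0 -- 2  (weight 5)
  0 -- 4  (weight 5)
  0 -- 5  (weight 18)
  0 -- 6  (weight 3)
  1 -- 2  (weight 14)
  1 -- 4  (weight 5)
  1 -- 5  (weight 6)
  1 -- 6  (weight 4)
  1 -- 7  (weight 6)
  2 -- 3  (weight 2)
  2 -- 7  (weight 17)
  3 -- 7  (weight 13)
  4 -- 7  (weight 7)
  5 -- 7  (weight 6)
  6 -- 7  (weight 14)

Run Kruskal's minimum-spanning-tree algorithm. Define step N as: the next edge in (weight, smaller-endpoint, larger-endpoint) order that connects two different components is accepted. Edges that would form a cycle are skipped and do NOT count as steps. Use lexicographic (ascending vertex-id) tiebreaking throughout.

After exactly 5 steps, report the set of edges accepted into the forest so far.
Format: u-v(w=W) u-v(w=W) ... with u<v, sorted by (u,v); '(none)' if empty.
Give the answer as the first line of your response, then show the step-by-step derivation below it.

0-2(w=5) 0-4(w=5) 0-6(w=3) 1-6(w=4) 2-3(w=2)

step 1: add edge 2-3 (w=2); MST = {2-3(w=2)}
step 2: add edge 0-6 (w=3); MST = {0-6(w=3) 2-3(w=2)}
step 3: add edge 1-6 (w=4); MST = {0-6(w=3) 1-6(w=4) 2-3(w=2)}
step 4: add edge 0-2 (w=5); MST = {0-2(w=5) 0-6(w=3) 1-6(w=4) 2-3(w=2)}
step 5: add edge 0-4 (w=5); MST = {0-2(w=5) 0-4(w=5) 0-6(w=3) 1-6(w=4) 2-3(w=2)}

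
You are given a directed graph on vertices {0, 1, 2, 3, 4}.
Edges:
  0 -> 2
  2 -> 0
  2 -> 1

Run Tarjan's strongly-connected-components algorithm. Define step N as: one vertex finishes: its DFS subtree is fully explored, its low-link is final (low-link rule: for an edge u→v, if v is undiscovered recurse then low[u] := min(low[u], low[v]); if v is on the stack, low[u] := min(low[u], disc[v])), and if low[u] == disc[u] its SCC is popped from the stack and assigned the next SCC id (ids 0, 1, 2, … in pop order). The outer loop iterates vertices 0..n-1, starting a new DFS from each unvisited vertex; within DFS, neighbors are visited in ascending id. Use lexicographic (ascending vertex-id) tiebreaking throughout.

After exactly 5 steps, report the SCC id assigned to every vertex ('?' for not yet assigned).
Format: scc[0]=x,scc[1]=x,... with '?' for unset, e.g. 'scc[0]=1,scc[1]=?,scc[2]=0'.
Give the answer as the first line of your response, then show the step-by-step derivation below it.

scc[0]=1,scc[1]=0,scc[2]=1,scc[3]=2,scc[4]=3

step 1: low=(low[0]=0,low[1]=2,low[2]=0,low[3]=?,low[4]=?); scc=(scc[0]=?,scc[1]=0,scc[2]=?,scc[3]=?,scc[4]=?)
step 2: low=(low[0]=0,low[1]=2,low[2]=0,low[3]=?,low[4]=?); scc=(scc[0]=?,scc[1]=0,scc[2]=?,scc[3]=?,scc[4]=?)
step 3: low=(low[0]=0,low[1]=2,low[2]=0,low[3]=?,low[4]=?); scc=(scc[0]=1,scc[1]=0,scc[2]=1,scc[3]=?,scc[4]=?)
step 4: low=(low[0]=0,low[1]=2,low[2]=0,low[3]=3,low[4]=?); scc=(scc[0]=1,scc[1]=0,scc[2]=1,scc[3]=2,scc[4]=?)
step 5: low=(low[0]=0,low[1]=2,low[2]=0,low[3]=3,low[4]=4); scc=(scc[0]=1,scc[1]=0,scc[2]=1,scc[3]=2,scc[4]=3)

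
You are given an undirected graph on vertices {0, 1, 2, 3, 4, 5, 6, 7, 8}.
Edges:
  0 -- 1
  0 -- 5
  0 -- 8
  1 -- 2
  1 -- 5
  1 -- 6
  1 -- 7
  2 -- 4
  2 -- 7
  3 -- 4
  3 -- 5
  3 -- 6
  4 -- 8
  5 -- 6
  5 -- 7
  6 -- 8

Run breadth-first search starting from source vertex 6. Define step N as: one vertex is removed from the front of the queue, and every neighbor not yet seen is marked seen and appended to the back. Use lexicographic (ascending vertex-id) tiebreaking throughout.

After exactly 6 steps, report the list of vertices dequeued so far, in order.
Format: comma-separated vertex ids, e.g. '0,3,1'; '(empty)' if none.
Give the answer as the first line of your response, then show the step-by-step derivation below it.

6,1,3,5,8,0

step 1: dequeue 6; queue=[1,3,5,8]; order=6
step 2: dequeue 1; queue=[3,5,8,0,2,7]; order=6,1
step 3: dequeue 3; queue=[5,8,0,2,7,4]; order=6,1,3
step 4: dequeue 5; queue=[8,0,2,7,4]; order=6,1,3,5
step 5: dequeue 8; queue=[0,2,7,4]; order=6,1,3,5,8
step 6: dequeue 0; queue=[2,7,4]; order=6,1,3,5,8,0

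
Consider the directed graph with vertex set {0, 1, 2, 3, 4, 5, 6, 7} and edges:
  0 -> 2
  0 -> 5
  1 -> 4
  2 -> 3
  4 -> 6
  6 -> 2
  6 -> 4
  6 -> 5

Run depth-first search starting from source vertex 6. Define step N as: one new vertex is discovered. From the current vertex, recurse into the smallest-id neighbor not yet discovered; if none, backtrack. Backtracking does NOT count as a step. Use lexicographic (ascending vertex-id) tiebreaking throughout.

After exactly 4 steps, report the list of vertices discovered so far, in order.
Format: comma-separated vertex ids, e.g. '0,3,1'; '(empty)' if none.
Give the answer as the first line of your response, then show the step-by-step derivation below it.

6,2,3,4

step 1: discover 6; path=6; order=6
step 2: discover 2; path=6>2; order=6,2
step 3: discover 3; path=6>2>3; order=6,2,3
step 4: discover 4; path=6>4; order=6,2,3,4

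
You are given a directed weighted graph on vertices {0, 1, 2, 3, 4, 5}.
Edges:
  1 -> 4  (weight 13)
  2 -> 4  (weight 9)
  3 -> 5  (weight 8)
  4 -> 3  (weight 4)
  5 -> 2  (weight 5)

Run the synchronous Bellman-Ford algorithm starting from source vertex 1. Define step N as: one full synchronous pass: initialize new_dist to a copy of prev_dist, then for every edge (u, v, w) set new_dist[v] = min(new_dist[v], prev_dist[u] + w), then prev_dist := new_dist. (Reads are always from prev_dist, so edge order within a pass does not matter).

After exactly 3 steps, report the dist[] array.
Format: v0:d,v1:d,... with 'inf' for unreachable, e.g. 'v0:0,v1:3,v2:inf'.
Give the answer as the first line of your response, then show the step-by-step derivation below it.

v0:inf,v1:0,v2:inf,v3:17,v4:13,v5:25

step 1: dist = v0:inf,v1:0,v2:inf,v3:inf,v4:13,v5:inf
step 2: dist = v0:inf,v1:0,v2:inf,v3:17,v4:13,v5:inf
step 3: dist = v0:inf,v1:0,v2:inf,v3:17,v4:13,v5:25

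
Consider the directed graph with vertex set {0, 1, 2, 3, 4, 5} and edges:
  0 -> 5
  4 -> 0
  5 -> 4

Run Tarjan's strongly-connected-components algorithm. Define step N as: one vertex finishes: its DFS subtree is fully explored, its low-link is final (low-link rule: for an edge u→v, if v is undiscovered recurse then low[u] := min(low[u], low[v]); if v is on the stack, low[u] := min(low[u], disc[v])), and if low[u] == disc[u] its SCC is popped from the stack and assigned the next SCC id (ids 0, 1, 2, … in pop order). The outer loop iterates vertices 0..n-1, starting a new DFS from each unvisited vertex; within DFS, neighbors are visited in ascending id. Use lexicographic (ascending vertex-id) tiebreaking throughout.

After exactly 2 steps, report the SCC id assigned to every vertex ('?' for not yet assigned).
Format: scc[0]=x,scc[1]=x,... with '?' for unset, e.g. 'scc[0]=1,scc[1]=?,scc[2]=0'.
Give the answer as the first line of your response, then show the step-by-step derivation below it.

scc[0]=?,scc[1]=?,scc[2]=?,scc[3]=?,scc[4]=?,scc[5]=?

step 1: low=(low[0]=0,low[1]=?,low[2]=?,low[3]=?,low[4]=0,low[5]=1); scc=(scc[0]=?,scc[1]=?,scc[2]=?,scc[3]=?,scc[4]=?,scc[5]=?)
step 2: low=(low[0]=0,low[1]=?,low[2]=?,low[3]=?,low[4]=0,low[5]=0); scc=(scc[0]=?,scc[1]=?,scc[2]=?,scc[3]=?,scc[4]=?,scc[5]=?)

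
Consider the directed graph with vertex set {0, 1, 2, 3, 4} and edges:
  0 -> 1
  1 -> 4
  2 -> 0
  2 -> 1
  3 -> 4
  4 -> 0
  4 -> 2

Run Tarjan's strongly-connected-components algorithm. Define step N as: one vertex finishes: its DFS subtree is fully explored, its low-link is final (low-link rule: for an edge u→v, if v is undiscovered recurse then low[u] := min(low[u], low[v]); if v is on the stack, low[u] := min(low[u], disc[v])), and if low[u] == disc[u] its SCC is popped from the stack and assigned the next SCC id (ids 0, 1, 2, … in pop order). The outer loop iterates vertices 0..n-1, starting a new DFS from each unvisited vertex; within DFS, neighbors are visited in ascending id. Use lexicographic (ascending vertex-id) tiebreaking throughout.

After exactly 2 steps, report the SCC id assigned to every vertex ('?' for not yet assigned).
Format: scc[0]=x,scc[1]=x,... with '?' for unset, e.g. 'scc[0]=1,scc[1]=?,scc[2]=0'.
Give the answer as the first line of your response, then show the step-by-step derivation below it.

scc[0]=?,scc[1]=?,scc[2]=?,scc[3]=?,scc[4]=?

step 1: low=(low[0]=0,low[1]=1,low[2]=0,low[3]=?,low[4]=0); scc=(scc[0]=?,scc[1]=?,scc[2]=?,scc[3]=?,scc[4]=?)
step 2: low=(low[0]=0,low[1]=1,low[2]=0,low[3]=?,low[4]=0); scc=(scc[0]=?,scc[1]=?,scc[2]=?,scc[3]=?,scc[4]=?)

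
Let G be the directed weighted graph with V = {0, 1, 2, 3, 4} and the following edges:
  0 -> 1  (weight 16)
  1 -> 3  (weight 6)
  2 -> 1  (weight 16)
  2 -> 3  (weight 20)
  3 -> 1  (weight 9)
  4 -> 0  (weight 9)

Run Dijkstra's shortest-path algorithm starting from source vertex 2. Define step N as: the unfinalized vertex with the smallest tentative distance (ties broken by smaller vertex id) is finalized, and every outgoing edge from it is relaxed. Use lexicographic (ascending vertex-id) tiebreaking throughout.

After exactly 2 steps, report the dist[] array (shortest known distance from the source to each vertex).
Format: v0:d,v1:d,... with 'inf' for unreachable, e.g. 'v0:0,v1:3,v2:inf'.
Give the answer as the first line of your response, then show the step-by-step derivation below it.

v0:inf,v1:16,v2:0,v3:20,v4:inf

step 1: dist = v0:inf,v1:16,v2:0,v3:20,v4:inf
step 2: dist = v0:inf,v1:16,v2:0,v3:20,v4:inf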